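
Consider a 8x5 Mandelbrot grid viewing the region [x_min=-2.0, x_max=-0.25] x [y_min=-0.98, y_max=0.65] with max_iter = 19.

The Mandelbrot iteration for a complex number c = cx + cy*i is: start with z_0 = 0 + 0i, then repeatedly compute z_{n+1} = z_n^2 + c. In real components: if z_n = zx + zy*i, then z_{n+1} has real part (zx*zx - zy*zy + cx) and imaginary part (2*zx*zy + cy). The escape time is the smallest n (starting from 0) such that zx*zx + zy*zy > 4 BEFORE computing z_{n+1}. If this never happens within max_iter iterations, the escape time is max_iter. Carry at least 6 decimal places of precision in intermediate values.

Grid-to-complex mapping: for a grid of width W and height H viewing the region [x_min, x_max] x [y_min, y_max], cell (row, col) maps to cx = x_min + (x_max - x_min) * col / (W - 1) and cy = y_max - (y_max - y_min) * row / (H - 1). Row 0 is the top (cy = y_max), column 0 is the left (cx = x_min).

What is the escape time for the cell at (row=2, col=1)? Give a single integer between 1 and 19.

Answer: 4

Derivation:
z_0 = 0 + 0i, c = -1.7500 + -0.1650i
Iter 1: z = -1.7500 + -0.1650i, |z|^2 = 3.0897
Iter 2: z = 1.2853 + 0.4125i, |z|^2 = 1.8221
Iter 3: z = -0.2682 + 0.8954i, |z|^2 = 0.8736
Iter 4: z = -2.4797 + -0.6453i, |z|^2 = 6.5654
Escaped at iteration 4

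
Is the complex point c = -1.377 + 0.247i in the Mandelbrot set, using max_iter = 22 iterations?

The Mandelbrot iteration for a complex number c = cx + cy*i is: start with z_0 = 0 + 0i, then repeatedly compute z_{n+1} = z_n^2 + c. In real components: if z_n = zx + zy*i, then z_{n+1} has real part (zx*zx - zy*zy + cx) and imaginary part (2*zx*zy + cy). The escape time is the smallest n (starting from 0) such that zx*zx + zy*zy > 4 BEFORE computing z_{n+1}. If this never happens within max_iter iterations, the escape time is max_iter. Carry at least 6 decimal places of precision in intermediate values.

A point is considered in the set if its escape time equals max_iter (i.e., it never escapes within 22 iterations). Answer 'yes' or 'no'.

z_0 = 0 + 0i, c = -1.3770 + 0.2470i
Iter 1: z = -1.3770 + 0.2470i, |z|^2 = 1.9571
Iter 2: z = 0.4581 + -0.4332i, |z|^2 = 0.3976
Iter 3: z = -1.3548 + -0.1499i, |z|^2 = 1.8580
Iter 4: z = 0.4361 + 0.6533i, |z|^2 = 0.6170
Iter 5: z = -1.6137 + 0.8168i, |z|^2 = 3.2710
Iter 6: z = 0.5598 + -2.3890i, |z|^2 = 6.0206
Escaped at iteration 6

Answer: no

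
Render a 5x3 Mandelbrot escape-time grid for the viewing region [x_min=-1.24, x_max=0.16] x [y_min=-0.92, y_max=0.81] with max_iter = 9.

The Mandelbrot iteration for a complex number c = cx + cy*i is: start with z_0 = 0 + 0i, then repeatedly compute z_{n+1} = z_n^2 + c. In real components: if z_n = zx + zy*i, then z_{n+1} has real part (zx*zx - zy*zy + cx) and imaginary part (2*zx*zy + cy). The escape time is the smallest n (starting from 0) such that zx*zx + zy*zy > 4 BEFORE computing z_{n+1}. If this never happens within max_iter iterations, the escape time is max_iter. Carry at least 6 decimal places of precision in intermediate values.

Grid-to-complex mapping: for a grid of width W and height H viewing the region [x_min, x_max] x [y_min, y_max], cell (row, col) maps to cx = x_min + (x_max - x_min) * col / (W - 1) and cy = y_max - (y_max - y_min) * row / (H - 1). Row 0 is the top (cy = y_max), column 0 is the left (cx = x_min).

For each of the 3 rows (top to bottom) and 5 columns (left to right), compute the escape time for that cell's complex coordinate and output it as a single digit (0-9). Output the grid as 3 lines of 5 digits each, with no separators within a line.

Answer: 34595
99999
33484

Derivation:
(row=0, col=0): c = -1.2400 + 0.8100i → escape time 3
(row=0, col=1): c = -0.8900 + 0.8100i → escape time 4
(row=0, col=2): c = -0.5400 + 0.8100i → escape time 5
(row=0, col=3): c = -0.1900 + 0.8100i → escape time 9
(row=0, col=4): c = 0.1600 + 0.8100i → escape time 5
(row=1, col=0): c = -1.2400 + -0.0550i → escape time 9
(row=1, col=1): c = -0.8900 + -0.0550i → escape time 9
(row=1, col=2): c = -0.5400 + -0.0550i → escape time 9
(row=1, col=3): c = -0.1900 + -0.0550i → escape time 9
(row=1, col=4): c = 0.1600 + -0.0550i → escape time 9
(row=2, col=0): c = -1.2400 + -0.9200i → escape time 3
(row=2, col=1): c = -0.8900 + -0.9200i → escape time 3
(row=2, col=2): c = -0.5400 + -0.9200i → escape time 4
(row=2, col=3): c = -0.1900 + -0.9200i → escape time 8
(row=2, col=4): c = 0.1600 + -0.9200i → escape time 4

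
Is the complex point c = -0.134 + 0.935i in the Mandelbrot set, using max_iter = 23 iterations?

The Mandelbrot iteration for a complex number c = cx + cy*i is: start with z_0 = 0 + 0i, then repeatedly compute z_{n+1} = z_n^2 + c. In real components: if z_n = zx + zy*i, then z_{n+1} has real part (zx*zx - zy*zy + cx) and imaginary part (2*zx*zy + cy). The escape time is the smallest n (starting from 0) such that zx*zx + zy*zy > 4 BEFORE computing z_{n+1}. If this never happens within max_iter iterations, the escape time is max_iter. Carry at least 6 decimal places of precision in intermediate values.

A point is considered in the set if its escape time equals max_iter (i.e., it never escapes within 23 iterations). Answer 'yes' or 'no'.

z_0 = 0 + 0i, c = -0.1340 + 0.9350i
Iter 1: z = -0.1340 + 0.9350i, |z|^2 = 0.8922
Iter 2: z = -0.9903 + 0.6844i, |z|^2 = 1.4491
Iter 3: z = 0.3782 + -0.4205i, |z|^2 = 0.3199
Iter 4: z = -0.1678 + 0.6169i, |z|^2 = 0.4087
Iter 5: z = -0.4864 + 0.7280i, |z|^2 = 0.7665
Iter 6: z = -0.4273 + 0.2268i, |z|^2 = 0.2340
Iter 7: z = -0.0028 + 0.7412i, |z|^2 = 0.5493
Iter 8: z = -0.6833 + 0.9308i, |z|^2 = 1.3333
Iter 9: z = -0.5334 + -0.3371i, |z|^2 = 0.3982
Iter 10: z = 0.0369 + 1.2946i, |z|^2 = 1.6774
Iter 11: z = -1.8087 + 1.0306i, |z|^2 = 4.3335
Escaped at iteration 11

Answer: no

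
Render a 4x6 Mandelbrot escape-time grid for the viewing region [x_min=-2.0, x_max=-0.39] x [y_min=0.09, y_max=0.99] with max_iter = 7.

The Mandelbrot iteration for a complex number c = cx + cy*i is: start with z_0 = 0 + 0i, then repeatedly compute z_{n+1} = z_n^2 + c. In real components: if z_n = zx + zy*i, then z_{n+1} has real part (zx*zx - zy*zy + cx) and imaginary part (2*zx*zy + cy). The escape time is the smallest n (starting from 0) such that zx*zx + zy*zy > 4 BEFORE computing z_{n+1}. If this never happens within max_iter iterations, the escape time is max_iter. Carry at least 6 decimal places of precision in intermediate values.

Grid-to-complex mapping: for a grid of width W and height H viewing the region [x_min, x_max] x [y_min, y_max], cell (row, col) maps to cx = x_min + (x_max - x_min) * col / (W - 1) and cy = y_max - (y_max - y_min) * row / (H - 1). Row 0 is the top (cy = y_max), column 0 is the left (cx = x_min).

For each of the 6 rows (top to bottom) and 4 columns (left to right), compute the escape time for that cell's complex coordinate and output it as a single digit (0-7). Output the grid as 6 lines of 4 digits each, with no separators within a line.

(row=0, col=0): c = -2.0000 + 0.9900i → escape time 1
(row=0, col=1): c = -1.4633 + 0.9900i → escape time 3
(row=0, col=2): c = -0.9267 + 0.9900i → escape time 3
(row=0, col=3): c = -0.3900 + 0.9900i → escape time 4
(row=1, col=0): c = -2.0000 + 0.8100i → escape time 1
(row=1, col=1): c = -1.4633 + 0.8100i → escape time 3
(row=1, col=2): c = -0.9267 + 0.8100i → escape time 3
(row=1, col=3): c = -0.3900 + 0.8100i → escape time 6
(row=2, col=0): c = -2.0000 + 0.6300i → escape time 1
(row=2, col=1): c = -1.4633 + 0.6300i → escape time 3
(row=2, col=2): c = -0.9267 + 0.6300i → escape time 4
(row=2, col=3): c = -0.3900 + 0.6300i → escape time 7
(row=3, col=0): c = -2.0000 + 0.4500i → escape time 1
(row=3, col=1): c = -1.4633 + 0.4500i → escape time 3
(row=3, col=2): c = -0.9267 + 0.4500i → escape time 6
(row=3, col=3): c = -0.3900 + 0.4500i → escape time 7
(row=4, col=0): c = -2.0000 + 0.2700i → escape time 1
(row=4, col=1): c = -1.4633 + 0.2700i → escape time 5
(row=4, col=2): c = -0.9267 + 0.2700i → escape time 7
(row=4, col=3): c = -0.3900 + 0.2700i → escape time 7
(row=5, col=0): c = -2.0000 + 0.0900i → escape time 1
(row=5, col=1): c = -1.4633 + 0.0900i → escape time 7
(row=5, col=2): c = -0.9267 + 0.0900i → escape time 7
(row=5, col=3): c = -0.3900 + 0.0900i → escape time 7

Answer: 1334
1336
1347
1367
1577
1777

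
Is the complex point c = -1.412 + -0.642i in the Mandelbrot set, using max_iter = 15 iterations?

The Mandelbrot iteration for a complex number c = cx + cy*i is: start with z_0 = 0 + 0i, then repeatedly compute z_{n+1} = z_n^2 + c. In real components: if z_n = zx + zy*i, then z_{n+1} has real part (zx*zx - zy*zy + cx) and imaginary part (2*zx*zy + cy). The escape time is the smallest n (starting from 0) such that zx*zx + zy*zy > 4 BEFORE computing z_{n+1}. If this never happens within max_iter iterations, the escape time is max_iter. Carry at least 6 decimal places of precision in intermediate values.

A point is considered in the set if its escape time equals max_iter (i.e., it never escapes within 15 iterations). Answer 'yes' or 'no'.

Answer: no

Derivation:
z_0 = 0 + 0i, c = -1.4120 + -0.6420i
Iter 1: z = -1.4120 + -0.6420i, |z|^2 = 2.4059
Iter 2: z = 0.1696 + 1.1710i, |z|^2 = 1.4000
Iter 3: z = -2.7545 + -0.2448i, |z|^2 = 7.6472
Escaped at iteration 3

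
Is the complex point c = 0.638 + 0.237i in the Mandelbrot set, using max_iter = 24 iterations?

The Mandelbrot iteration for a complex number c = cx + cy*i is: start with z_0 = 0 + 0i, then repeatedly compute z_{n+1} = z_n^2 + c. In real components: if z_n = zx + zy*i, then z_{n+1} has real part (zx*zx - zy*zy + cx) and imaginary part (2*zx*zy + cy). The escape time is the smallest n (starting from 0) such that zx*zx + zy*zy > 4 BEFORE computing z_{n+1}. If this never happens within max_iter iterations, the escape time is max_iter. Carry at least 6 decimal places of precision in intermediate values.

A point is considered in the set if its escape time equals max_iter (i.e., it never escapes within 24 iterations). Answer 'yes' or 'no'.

Answer: no

Derivation:
z_0 = 0 + 0i, c = 0.6380 + 0.2370i
Iter 1: z = 0.6380 + 0.2370i, |z|^2 = 0.4632
Iter 2: z = 0.9889 + 0.5394i, |z|^2 = 1.2688
Iter 3: z = 1.3249 + 1.3038i, |z|^2 = 3.4553
Iter 4: z = 0.6934 + 3.6919i, |z|^2 = 14.1109
Escaped at iteration 4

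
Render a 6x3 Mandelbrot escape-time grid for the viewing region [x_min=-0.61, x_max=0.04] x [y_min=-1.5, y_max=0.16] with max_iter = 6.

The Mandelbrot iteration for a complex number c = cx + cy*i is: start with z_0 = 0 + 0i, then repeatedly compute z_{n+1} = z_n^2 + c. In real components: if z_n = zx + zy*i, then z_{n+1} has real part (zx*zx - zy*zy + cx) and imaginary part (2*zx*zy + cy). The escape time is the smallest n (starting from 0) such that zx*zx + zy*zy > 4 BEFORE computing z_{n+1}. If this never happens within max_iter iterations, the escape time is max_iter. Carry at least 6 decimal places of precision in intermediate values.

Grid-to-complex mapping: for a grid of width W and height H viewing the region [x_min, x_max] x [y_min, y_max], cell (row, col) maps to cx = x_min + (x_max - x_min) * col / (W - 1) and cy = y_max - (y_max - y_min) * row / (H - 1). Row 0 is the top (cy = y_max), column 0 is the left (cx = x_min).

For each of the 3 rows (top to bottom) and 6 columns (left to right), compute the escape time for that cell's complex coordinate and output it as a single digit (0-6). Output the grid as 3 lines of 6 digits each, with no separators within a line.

(row=0, col=0): c = -0.6100 + 0.1600i → escape time 6
(row=0, col=1): c = -0.4800 + 0.1600i → escape time 6
(row=0, col=2): c = -0.3500 + 0.1600i → escape time 6
(row=0, col=3): c = -0.2200 + 0.1600i → escape time 6
(row=0, col=4): c = -0.0900 + 0.1600i → escape time 6
(row=0, col=5): c = 0.0400 + 0.1600i → escape time 6
(row=1, col=0): c = -0.6100 + -0.6700i → escape time 6
(row=1, col=1): c = -0.4800 + -0.6700i → escape time 6
(row=1, col=2): c = -0.3500 + -0.6700i → escape time 6
(row=1, col=3): c = -0.2200 + -0.6700i → escape time 6
(row=1, col=4): c = -0.0900 + -0.6700i → escape time 6
(row=1, col=5): c = 0.0400 + -0.6700i → escape time 6
(row=2, col=0): c = -0.6100 + -1.5000i → escape time 2
(row=2, col=1): c = -0.4800 + -1.5000i → escape time 2
(row=2, col=2): c = -0.3500 + -1.5000i → escape time 2
(row=2, col=3): c = -0.2200 + -1.5000i → escape time 2
(row=2, col=4): c = -0.0900 + -1.5000i → escape time 2
(row=2, col=5): c = 0.0400 + -1.5000i → escape time 2

Answer: 666666
666666
222222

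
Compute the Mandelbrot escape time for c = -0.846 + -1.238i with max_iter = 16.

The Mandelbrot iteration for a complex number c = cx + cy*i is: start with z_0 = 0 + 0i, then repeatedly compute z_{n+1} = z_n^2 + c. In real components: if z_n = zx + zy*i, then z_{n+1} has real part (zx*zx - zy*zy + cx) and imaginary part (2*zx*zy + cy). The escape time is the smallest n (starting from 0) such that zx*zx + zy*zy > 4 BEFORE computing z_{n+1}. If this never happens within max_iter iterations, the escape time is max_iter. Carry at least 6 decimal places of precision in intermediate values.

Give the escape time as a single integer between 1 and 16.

Answer: 3

Derivation:
z_0 = 0 + 0i, c = -0.8460 + -1.2380i
Iter 1: z = -0.8460 + -1.2380i, |z|^2 = 2.2484
Iter 2: z = -1.6629 + 0.8567i, |z|^2 = 3.4993
Iter 3: z = 1.1854 + -4.0872i, |z|^2 = 18.1108
Escaped at iteration 3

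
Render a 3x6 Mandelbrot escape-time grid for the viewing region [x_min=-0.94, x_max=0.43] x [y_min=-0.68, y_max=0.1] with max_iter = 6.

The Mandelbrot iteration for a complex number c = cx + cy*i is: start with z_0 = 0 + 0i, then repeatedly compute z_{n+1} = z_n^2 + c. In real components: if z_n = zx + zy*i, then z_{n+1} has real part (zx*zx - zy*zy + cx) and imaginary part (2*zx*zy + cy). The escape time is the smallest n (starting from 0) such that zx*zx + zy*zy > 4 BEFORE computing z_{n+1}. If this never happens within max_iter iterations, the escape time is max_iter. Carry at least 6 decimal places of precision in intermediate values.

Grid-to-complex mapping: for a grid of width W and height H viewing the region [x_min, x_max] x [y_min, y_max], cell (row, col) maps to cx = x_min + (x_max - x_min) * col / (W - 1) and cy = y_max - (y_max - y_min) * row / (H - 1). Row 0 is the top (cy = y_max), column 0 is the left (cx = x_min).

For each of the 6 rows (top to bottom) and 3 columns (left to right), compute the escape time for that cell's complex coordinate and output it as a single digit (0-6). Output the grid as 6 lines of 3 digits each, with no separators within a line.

Answer: 666
666
666
666
566
465

Derivation:
(row=0, col=0): c = -0.9400 + 0.1000i → escape time 6
(row=0, col=1): c = -0.2550 + 0.1000i → escape time 6
(row=0, col=2): c = 0.4300 + 0.1000i → escape time 6
(row=1, col=0): c = -0.9400 + -0.0560i → escape time 6
(row=1, col=1): c = -0.2550 + -0.0560i → escape time 6
(row=1, col=2): c = 0.4300 + -0.0560i → escape time 6
(row=2, col=0): c = -0.9400 + -0.2120i → escape time 6
(row=2, col=1): c = -0.2550 + -0.2120i → escape time 6
(row=2, col=2): c = 0.4300 + -0.2120i → escape time 6
(row=3, col=0): c = -0.9400 + -0.3680i → escape time 6
(row=3, col=1): c = -0.2550 + -0.3680i → escape time 6
(row=3, col=2): c = 0.4300 + -0.3680i → escape time 6
(row=4, col=0): c = -0.9400 + -0.5240i → escape time 5
(row=4, col=1): c = -0.2550 + -0.5240i → escape time 6
(row=4, col=2): c = 0.4300 + -0.5240i → escape time 6
(row=5, col=0): c = -0.9400 + -0.6800i → escape time 4
(row=5, col=1): c = -0.2550 + -0.6800i → escape time 6
(row=5, col=2): c = 0.4300 + -0.6800i → escape time 5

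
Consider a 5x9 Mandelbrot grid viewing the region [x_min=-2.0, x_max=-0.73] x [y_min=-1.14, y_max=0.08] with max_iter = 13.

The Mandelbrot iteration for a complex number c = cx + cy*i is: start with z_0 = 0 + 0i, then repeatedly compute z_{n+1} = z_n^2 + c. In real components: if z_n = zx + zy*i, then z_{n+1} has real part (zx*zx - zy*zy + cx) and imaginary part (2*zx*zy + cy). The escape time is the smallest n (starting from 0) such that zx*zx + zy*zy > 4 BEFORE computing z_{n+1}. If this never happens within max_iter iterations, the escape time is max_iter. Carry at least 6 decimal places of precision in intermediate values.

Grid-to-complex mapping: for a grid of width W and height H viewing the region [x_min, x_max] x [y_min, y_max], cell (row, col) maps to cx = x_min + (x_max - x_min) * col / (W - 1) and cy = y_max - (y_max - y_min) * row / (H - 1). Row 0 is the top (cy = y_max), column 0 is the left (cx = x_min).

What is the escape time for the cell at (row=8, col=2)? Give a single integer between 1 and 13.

z_0 = 0 + 0i, c = -1.3650 + -1.1400i
Iter 1: z = -1.3650 + -1.1400i, |z|^2 = 3.1628
Iter 2: z = -0.8014 + 1.9722i, |z|^2 = 4.5318
Escaped at iteration 2

Answer: 2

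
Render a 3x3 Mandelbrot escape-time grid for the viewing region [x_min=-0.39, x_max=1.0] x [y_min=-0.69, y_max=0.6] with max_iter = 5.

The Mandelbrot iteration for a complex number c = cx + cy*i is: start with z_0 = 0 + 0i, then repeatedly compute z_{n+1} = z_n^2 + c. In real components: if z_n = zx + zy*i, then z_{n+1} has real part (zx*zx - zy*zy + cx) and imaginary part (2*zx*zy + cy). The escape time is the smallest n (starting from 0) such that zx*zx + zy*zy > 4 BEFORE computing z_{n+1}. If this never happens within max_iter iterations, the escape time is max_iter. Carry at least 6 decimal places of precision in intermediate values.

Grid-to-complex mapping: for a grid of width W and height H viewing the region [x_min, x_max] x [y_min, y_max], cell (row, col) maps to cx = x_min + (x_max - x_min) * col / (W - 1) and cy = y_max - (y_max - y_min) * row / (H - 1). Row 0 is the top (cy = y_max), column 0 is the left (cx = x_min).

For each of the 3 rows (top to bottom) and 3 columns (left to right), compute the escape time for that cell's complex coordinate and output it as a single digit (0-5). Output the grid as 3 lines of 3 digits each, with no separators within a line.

Answer: 552
552
552

Derivation:
(row=0, col=0): c = -0.3900 + 0.6000i → escape time 5
(row=0, col=1): c = 0.3050 + 0.6000i → escape time 5
(row=0, col=2): c = 1.0000 + 0.6000i → escape time 2
(row=1, col=0): c = -0.3900 + -0.0450i → escape time 5
(row=1, col=1): c = 0.3050 + -0.0450i → escape time 5
(row=1, col=2): c = 1.0000 + -0.0450i → escape time 2
(row=2, col=0): c = -0.3900 + -0.6900i → escape time 5
(row=2, col=1): c = 0.3050 + -0.6900i → escape time 5
(row=2, col=2): c = 1.0000 + -0.6900i → escape time 2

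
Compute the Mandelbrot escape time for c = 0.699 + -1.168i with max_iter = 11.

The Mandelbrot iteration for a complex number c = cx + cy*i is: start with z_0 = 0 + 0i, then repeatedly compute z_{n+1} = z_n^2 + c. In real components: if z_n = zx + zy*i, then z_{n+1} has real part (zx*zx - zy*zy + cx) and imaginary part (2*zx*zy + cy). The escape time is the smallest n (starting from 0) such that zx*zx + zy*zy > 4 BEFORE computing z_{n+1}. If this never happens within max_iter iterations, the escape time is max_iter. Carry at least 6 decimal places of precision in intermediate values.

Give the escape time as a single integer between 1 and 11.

z_0 = 0 + 0i, c = 0.6990 + -1.1680i
Iter 1: z = 0.6990 + -1.1680i, |z|^2 = 1.8528
Iter 2: z = -0.1766 + -2.8009i, |z|^2 = 7.8760
Escaped at iteration 2

Answer: 2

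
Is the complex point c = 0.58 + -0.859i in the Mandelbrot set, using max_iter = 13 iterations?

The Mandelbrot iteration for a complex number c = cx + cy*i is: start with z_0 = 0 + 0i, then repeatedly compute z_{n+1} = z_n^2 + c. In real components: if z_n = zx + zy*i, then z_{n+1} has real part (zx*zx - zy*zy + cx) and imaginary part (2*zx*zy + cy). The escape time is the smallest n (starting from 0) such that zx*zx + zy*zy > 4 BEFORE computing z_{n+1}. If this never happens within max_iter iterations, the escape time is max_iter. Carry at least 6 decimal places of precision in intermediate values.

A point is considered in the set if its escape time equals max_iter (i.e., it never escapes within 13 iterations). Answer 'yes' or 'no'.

Answer: no

Derivation:
z_0 = 0 + 0i, c = 0.5800 + -0.8590i
Iter 1: z = 0.5800 + -0.8590i, |z|^2 = 1.0743
Iter 2: z = 0.1785 + -1.8554i, |z|^2 = 3.4745
Iter 3: z = -2.8308 + -1.5215i, |z|^2 = 10.3282
Escaped at iteration 3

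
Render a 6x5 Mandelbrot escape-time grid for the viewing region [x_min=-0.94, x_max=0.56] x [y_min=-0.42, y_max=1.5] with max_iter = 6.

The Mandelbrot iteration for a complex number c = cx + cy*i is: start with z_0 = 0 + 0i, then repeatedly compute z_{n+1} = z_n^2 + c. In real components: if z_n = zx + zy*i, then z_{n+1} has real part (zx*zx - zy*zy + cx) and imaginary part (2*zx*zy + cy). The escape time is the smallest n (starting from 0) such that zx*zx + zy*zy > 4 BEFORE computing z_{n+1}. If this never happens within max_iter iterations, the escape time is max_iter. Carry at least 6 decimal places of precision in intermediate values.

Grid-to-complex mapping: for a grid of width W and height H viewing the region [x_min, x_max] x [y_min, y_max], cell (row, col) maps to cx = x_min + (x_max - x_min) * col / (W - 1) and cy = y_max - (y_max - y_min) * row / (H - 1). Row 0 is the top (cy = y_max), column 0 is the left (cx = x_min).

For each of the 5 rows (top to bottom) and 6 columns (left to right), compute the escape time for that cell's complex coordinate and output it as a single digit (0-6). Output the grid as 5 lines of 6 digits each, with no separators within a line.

(row=0, col=0): c = -0.9400 + 1.5000i → escape time 2
(row=0, col=1): c = -0.6400 + 1.5000i → escape time 2
(row=0, col=2): c = -0.3400 + 1.5000i → escape time 2
(row=0, col=3): c = -0.0400 + 1.5000i → escape time 2
(row=0, col=4): c = 0.2600 + 1.5000i → escape time 2
(row=0, col=5): c = 0.5600 + 1.5000i → escape time 2
(row=1, col=0): c = -0.9400 + 1.0200i → escape time 3
(row=1, col=1): c = -0.6400 + 1.0200i → escape time 4
(row=1, col=2): c = -0.3400 + 1.0200i → escape time 5
(row=1, col=3): c = -0.0400 + 1.0200i → escape time 6
(row=1, col=4): c = 0.2600 + 1.0200i → escape time 3
(row=1, col=5): c = 0.5600 + 1.0200i → escape time 2
(row=2, col=0): c = -0.9400 + 0.5400i → escape time 5
(row=2, col=1): c = -0.6400 + 0.5400i → escape time 6
(row=2, col=2): c = -0.3400 + 0.5400i → escape time 6
(row=2, col=3): c = -0.0400 + 0.5400i → escape time 6
(row=2, col=4): c = 0.2600 + 0.5400i → escape time 6
(row=2, col=5): c = 0.5600 + 0.5400i → escape time 4
(row=3, col=0): c = -0.9400 + 0.0600i → escape time 6
(row=3, col=1): c = -0.6400 + 0.0600i → escape time 6
(row=3, col=2): c = -0.3400 + 0.0600i → escape time 6
(row=3, col=3): c = -0.0400 + 0.0600i → escape time 6
(row=3, col=4): c = 0.2600 + 0.0600i → escape time 6
(row=3, col=5): c = 0.5600 + 0.0600i → escape time 4
(row=4, col=0): c = -0.9400 + -0.4200i → escape time 6
(row=4, col=1): c = -0.6400 + -0.4200i → escape time 6
(row=4, col=2): c = -0.3400 + -0.4200i → escape time 6
(row=4, col=3): c = -0.0400 + -0.4200i → escape time 6
(row=4, col=4): c = 0.2600 + -0.4200i → escape time 6
(row=4, col=5): c = 0.5600 + -0.4200i → escape time 4

Answer: 222222
345632
566664
666664
666664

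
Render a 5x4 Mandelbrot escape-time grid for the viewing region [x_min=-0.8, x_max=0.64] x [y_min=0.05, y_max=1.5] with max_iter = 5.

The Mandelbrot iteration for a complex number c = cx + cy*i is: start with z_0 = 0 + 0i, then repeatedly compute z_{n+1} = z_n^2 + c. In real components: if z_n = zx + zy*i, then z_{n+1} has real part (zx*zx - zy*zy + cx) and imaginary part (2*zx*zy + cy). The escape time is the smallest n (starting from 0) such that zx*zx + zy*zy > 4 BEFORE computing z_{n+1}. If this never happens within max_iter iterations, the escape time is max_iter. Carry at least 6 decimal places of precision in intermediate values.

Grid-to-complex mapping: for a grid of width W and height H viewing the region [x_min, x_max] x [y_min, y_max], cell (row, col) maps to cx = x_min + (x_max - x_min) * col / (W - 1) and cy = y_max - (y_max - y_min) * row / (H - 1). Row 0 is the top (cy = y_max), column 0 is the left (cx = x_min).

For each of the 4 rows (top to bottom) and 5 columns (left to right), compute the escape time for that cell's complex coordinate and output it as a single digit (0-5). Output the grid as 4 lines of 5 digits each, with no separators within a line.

(row=0, col=0): c = -0.8000 + 1.5000i → escape time 2
(row=0, col=1): c = -0.4400 + 1.5000i → escape time 2
(row=0, col=2): c = -0.0800 + 1.5000i → escape time 2
(row=0, col=3): c = 0.2800 + 1.5000i → escape time 2
(row=0, col=4): c = 0.6400 + 1.5000i → escape time 2
(row=1, col=0): c = -0.8000 + 1.0167i → escape time 3
(row=1, col=1): c = -0.4400 + 1.0167i → escape time 4
(row=1, col=2): c = -0.0800 + 1.0167i → escape time 5
(row=1, col=3): c = 0.2800 + 1.0167i → escape time 3
(row=1, col=4): c = 0.6400 + 1.0167i → escape time 2
(row=2, col=0): c = -0.8000 + 0.5333i → escape time 5
(row=2, col=1): c = -0.4400 + 0.5333i → escape time 5
(row=2, col=2): c = -0.0800 + 0.5333i → escape time 5
(row=2, col=3): c = 0.2800 + 0.5333i → escape time 5
(row=2, col=4): c = 0.6400 + 0.5333i → escape time 3
(row=3, col=0): c = -0.8000 + 0.0500i → escape time 5
(row=3, col=1): c = -0.4400 + 0.0500i → escape time 5
(row=3, col=2): c = -0.0800 + 0.0500i → escape time 5
(row=3, col=3): c = 0.2800 + 0.0500i → escape time 5
(row=3, col=4): c = 0.6400 + 0.0500i → escape time 4

Answer: 22222
34532
55553
55554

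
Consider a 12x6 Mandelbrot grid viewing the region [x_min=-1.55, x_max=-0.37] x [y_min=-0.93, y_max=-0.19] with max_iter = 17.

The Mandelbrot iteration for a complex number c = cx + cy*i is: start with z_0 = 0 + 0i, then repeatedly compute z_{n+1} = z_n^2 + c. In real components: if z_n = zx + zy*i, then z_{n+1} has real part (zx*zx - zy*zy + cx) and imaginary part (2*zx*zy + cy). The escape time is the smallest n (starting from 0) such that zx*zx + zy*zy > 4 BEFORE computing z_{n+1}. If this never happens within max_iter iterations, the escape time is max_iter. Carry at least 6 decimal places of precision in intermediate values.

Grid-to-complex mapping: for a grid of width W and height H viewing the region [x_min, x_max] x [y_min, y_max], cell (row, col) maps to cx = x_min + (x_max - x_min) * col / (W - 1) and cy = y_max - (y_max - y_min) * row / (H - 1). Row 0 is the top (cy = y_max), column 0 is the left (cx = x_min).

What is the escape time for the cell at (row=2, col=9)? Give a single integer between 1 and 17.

z_0 = 0 + 0i, c = -0.5845 + -0.4860i
Iter 1: z = -0.5845 + -0.4860i, |z|^2 = 0.5779
Iter 2: z = -0.4790 + 0.0822i, |z|^2 = 0.2362
Iter 3: z = -0.3618 + -0.5647i, |z|^2 = 0.4498
Iter 4: z = -0.7726 + -0.0773i, |z|^2 = 0.6028
Iter 5: z = 0.0063 + -0.3665i, |z|^2 = 0.1344
Iter 6: z = -0.7188 + -0.4906i, |z|^2 = 0.7574
Iter 7: z = -0.3086 + 0.2194i, |z|^2 = 0.1433
Iter 8: z = -0.5375 + -0.6214i, |z|^2 = 0.6750
Iter 9: z = -0.6818 + 0.1819i, |z|^2 = 0.4979
Iter 10: z = -0.1528 + -0.7341i, |z|^2 = 0.5622
Iter 11: z = -1.1000 + -0.2617i, |z|^2 = 1.2786
Iter 12: z = 0.5571 + 0.0897i, |z|^2 = 0.3184
Iter 13: z = -0.2823 + -0.3860i, |z|^2 = 0.2287
Iter 14: z = -0.6539 + -0.2681i, |z|^2 = 0.4995
Iter 15: z = -0.2288 + -0.1354i, |z|^2 = 0.0707
Iter 16: z = -0.5505 + -0.4240i, |z|^2 = 0.4829

Answer: 17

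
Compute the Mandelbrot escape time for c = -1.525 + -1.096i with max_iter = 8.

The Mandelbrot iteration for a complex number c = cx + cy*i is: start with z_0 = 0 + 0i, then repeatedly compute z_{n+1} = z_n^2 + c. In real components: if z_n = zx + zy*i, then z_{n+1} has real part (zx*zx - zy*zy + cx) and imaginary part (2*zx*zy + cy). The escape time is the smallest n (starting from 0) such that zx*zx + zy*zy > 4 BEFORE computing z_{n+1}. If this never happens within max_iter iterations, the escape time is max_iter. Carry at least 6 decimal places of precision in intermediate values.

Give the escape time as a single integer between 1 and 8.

Answer: 2

Derivation:
z_0 = 0 + 0i, c = -1.5250 + -1.0960i
Iter 1: z = -1.5250 + -1.0960i, |z|^2 = 3.5268
Iter 2: z = -0.4006 + 2.2468i, |z|^2 = 5.2086
Escaped at iteration 2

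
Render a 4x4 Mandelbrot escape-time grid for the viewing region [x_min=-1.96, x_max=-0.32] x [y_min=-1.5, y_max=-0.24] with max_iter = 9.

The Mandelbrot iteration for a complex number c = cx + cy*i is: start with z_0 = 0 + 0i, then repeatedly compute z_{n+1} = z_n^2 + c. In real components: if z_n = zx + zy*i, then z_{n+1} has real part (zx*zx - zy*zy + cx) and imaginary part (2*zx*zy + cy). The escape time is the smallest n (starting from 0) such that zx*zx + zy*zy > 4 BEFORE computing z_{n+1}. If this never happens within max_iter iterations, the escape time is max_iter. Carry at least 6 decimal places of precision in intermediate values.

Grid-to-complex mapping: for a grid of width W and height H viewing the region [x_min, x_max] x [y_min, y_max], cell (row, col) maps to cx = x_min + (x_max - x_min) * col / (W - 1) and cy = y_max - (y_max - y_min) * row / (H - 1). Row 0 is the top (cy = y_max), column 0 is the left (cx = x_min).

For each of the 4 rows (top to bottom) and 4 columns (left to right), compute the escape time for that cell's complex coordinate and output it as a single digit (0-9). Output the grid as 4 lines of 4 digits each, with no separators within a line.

(row=0, col=0): c = -1.9600 + -0.2400i → escape time 3
(row=0, col=1): c = -1.4133 + -0.2400i → escape time 5
(row=0, col=2): c = -0.8667 + -0.2400i → escape time 9
(row=0, col=3): c = -0.3200 + -0.2400i → escape time 9
(row=1, col=0): c = -1.9600 + -0.6600i → escape time 1
(row=1, col=1): c = -1.4133 + -0.6600i → escape time 3
(row=1, col=2): c = -0.8667 + -0.6600i → escape time 4
(row=1, col=3): c = -0.3200 + -0.6600i → escape time 9
(row=2, col=0): c = -1.9600 + -1.0800i → escape time 1
(row=2, col=1): c = -1.4133 + -1.0800i → escape time 2
(row=2, col=2): c = -0.8667 + -1.0800i → escape time 3
(row=2, col=3): c = -0.3200 + -1.0800i → escape time 4
(row=3, col=0): c = -1.9600 + -1.5000i → escape time 1
(row=3, col=1): c = -1.4133 + -1.5000i → escape time 1
(row=3, col=2): c = -0.8667 + -1.5000i → escape time 2
(row=3, col=3): c = -0.3200 + -1.5000i → escape time 2

Answer: 3599
1349
1234
1122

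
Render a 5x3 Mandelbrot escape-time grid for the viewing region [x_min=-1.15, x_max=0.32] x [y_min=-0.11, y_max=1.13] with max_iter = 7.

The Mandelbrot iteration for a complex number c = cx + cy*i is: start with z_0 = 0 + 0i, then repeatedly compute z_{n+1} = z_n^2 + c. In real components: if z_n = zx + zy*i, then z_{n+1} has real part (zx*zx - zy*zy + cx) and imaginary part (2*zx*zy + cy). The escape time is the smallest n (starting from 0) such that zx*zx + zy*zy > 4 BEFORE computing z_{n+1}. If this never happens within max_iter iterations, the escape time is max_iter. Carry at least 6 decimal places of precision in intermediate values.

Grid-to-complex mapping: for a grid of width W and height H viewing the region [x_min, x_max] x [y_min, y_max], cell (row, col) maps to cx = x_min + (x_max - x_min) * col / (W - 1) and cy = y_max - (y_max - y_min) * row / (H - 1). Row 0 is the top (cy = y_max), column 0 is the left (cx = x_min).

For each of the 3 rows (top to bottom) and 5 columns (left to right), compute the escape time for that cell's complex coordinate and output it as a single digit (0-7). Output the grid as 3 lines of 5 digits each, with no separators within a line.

Answer: 33442
56777
77777

Derivation:
(row=0, col=0): c = -1.1500 + 1.1300i → escape time 3
(row=0, col=1): c = -0.7825 + 1.1300i → escape time 3
(row=0, col=2): c = -0.4150 + 1.1300i → escape time 4
(row=0, col=3): c = -0.0475 + 1.1300i → escape time 4
(row=0, col=4): c = 0.3200 + 1.1300i → escape time 2
(row=1, col=0): c = -1.1500 + 0.5100i → escape time 5
(row=1, col=1): c = -0.7825 + 0.5100i → escape time 6
(row=1, col=2): c = -0.4150 + 0.5100i → escape time 7
(row=1, col=3): c = -0.0475 + 0.5100i → escape time 7
(row=1, col=4): c = 0.3200 + 0.5100i → escape time 7
(row=2, col=0): c = -1.1500 + -0.1100i → escape time 7
(row=2, col=1): c = -0.7825 + -0.1100i → escape time 7
(row=2, col=2): c = -0.4150 + -0.1100i → escape time 7
(row=2, col=3): c = -0.0475 + -0.1100i → escape time 7
(row=2, col=4): c = 0.3200 + -0.1100i → escape time 7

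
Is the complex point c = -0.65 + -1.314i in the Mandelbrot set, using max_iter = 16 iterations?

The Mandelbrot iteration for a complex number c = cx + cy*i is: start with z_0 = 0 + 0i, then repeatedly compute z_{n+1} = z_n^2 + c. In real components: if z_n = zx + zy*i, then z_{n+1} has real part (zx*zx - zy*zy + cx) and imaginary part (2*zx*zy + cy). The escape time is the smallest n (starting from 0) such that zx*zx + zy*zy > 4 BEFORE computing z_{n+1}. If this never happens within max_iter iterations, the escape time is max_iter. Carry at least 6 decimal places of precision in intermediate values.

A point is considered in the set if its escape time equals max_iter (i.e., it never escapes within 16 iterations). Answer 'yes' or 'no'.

z_0 = 0 + 0i, c = -0.6500 + -1.3140i
Iter 1: z = -0.6500 + -1.3140i, |z|^2 = 2.1491
Iter 2: z = -1.9541 + 0.3942i, |z|^2 = 3.9739
Iter 3: z = 3.0131 + -2.8546i, |z|^2 = 17.2276
Escaped at iteration 3

Answer: no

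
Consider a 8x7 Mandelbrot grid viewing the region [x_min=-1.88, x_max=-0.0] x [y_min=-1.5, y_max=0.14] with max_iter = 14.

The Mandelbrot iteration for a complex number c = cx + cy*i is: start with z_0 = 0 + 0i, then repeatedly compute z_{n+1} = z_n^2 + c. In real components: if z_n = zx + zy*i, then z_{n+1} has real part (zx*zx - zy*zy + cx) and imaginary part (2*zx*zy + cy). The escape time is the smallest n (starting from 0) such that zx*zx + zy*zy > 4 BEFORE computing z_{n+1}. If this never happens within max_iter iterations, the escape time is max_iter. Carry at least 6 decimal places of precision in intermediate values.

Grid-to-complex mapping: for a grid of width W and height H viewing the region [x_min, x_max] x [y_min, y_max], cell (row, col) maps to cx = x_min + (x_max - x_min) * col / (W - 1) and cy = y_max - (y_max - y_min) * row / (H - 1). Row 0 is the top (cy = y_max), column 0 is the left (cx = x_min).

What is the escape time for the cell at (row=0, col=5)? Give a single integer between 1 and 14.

Answer: 14

Derivation:
z_0 = 0 + 0i, c = -0.5371 + 0.1400i
Iter 1: z = -0.5371 + 0.1400i, |z|^2 = 0.3081
Iter 2: z = -0.2682 + -0.0104i, |z|^2 = 0.0721
Iter 3: z = -0.4653 + 0.1456i, |z|^2 = 0.2377
Iter 4: z = -0.3418 + 0.0045i, |z|^2 = 0.1169
Iter 5: z = -0.4203 + 0.1369i, |z|^2 = 0.1954
Iter 6: z = -0.3792 + 0.0249i, |z|^2 = 0.1444
Iter 7: z = -0.3940 + 0.1211i, |z|^2 = 0.1699
Iter 8: z = -0.3966 + 0.0446i, |z|^2 = 0.1593
Iter 9: z = -0.3818 + 0.1046i, |z|^2 = 0.1567
Iter 10: z = -0.4023 + 0.0601i, |z|^2 = 0.1655
Iter 11: z = -0.3789 + 0.0917i, |z|^2 = 0.1520
Iter 12: z = -0.4020 + 0.0705i, |z|^2 = 0.1666
Iter 13: z = -0.3805 + 0.0833i, |z|^2 = 0.1517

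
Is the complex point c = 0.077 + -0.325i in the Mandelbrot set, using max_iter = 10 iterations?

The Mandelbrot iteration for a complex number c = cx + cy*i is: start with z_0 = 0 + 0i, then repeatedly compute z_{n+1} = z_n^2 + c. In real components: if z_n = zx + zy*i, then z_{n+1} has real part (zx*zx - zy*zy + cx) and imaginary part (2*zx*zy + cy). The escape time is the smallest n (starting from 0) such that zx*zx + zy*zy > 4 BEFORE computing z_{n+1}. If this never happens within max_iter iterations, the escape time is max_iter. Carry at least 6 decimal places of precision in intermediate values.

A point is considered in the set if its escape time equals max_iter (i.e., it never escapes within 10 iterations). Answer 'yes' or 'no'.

z_0 = 0 + 0i, c = 0.0770 + -0.3250i
Iter 1: z = 0.0770 + -0.3250i, |z|^2 = 0.1116
Iter 2: z = -0.0227 + -0.3750i, |z|^2 = 0.1412
Iter 3: z = -0.0631 + -0.3080i, |z|^2 = 0.0988
Iter 4: z = -0.0139 + -0.2861i, |z|^2 = 0.0820
Iter 5: z = -0.0047 + -0.3171i, |z|^2 = 0.1006
Iter 6: z = -0.0235 + -0.3220i, |z|^2 = 0.1043
Iter 7: z = -0.0262 + -0.3099i, |z|^2 = 0.0967
Iter 8: z = -0.0183 + -0.3088i, |z|^2 = 0.0957
Iter 9: z = -0.0180 + -0.3137i, |z|^2 = 0.0987
Did not escape in 10 iterations → in set

Answer: yes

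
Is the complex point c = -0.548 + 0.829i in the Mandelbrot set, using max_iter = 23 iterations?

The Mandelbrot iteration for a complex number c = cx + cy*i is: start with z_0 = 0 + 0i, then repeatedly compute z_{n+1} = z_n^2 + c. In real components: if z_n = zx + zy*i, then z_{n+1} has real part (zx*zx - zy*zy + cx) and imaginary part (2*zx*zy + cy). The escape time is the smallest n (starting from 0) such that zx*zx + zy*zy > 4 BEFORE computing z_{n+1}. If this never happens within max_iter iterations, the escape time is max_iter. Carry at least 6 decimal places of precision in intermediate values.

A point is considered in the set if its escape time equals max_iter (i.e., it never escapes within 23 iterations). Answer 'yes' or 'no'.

z_0 = 0 + 0i, c = -0.5480 + 0.8290i
Iter 1: z = -0.5480 + 0.8290i, |z|^2 = 0.9875
Iter 2: z = -0.9349 + -0.0796i, |z|^2 = 0.8804
Iter 3: z = 0.3198 + 0.9778i, |z|^2 = 1.0584
Iter 4: z = -1.4019 + 1.4544i, |z|^2 = 4.0804
Escaped at iteration 4

Answer: no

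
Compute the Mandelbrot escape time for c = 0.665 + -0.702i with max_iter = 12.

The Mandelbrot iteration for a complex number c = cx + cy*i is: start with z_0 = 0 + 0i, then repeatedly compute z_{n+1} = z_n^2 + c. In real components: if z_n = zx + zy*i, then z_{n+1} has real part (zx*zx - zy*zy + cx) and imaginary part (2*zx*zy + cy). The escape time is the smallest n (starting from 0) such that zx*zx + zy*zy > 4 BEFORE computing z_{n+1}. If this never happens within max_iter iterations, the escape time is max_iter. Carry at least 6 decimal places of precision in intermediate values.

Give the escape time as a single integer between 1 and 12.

Answer: 3

Derivation:
z_0 = 0 + 0i, c = 0.6650 + -0.7020i
Iter 1: z = 0.6650 + -0.7020i, |z|^2 = 0.9350
Iter 2: z = 0.6144 + -1.6357i, |z|^2 = 3.0529
Iter 3: z = -1.6329 + -2.7120i, |z|^2 = 10.0210
Escaped at iteration 3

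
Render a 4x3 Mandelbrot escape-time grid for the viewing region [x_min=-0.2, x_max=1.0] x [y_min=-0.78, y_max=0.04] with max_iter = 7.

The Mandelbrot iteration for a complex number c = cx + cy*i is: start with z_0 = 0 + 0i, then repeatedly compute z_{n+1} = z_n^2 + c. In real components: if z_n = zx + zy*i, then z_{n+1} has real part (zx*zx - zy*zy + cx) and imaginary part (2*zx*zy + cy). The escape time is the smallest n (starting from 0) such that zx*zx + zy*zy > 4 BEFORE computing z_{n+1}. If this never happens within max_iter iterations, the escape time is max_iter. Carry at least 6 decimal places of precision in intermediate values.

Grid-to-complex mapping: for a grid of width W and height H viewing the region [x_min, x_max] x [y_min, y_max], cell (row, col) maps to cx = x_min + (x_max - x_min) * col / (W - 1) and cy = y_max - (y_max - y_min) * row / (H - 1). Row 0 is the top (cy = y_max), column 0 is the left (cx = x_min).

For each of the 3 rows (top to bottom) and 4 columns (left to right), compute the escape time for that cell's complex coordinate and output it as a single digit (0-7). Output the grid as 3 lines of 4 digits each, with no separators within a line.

(row=0, col=0): c = -0.2000 + 0.0400i → escape time 7
(row=0, col=1): c = 0.2000 + 0.0400i → escape time 7
(row=0, col=2): c = 0.6000 + 0.0400i → escape time 4
(row=0, col=3): c = 1.0000 + 0.0400i → escape time 2
(row=1, col=0): c = -0.2000 + -0.3700i → escape time 7
(row=1, col=1): c = 0.2000 + -0.3700i → escape time 7
(row=1, col=2): c = 0.6000 + -0.3700i → escape time 4
(row=1, col=3): c = 1.0000 + -0.3700i → escape time 2
(row=2, col=0): c = -0.2000 + -0.7800i → escape time 7
(row=2, col=1): c = 0.2000 + -0.7800i → escape time 5
(row=2, col=2): c = 0.6000 + -0.7800i → escape time 3
(row=2, col=3): c = 1.0000 + -0.7800i → escape time 2

Answer: 7742
7742
7532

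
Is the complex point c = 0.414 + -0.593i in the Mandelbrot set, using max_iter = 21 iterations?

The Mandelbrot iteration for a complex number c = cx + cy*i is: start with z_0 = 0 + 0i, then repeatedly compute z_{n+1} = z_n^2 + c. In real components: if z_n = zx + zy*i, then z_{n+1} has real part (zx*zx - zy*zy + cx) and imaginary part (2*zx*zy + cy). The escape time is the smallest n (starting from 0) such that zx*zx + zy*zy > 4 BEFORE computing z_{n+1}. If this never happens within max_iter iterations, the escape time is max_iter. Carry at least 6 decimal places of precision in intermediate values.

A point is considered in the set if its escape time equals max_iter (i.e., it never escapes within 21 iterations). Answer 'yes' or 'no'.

Answer: no

Derivation:
z_0 = 0 + 0i, c = 0.4140 + -0.5930i
Iter 1: z = 0.4140 + -0.5930i, |z|^2 = 0.5230
Iter 2: z = 0.2337 + -1.0840i, |z|^2 = 1.2297
Iter 3: z = -0.7064 + -1.0998i, |z|^2 = 1.7085
Iter 4: z = -0.2964 + 0.9608i, |z|^2 = 1.0110
Iter 5: z = -0.4213 + -1.1627i, |z|^2 = 1.5292
Iter 6: z = -0.7603 + 0.3866i, |z|^2 = 0.7275
Iter 7: z = 0.8426 + -1.1808i, |z|^2 = 2.1043
Iter 8: z = -0.2704 + -2.5829i, |z|^2 = 6.7447
Escaped at iteration 8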